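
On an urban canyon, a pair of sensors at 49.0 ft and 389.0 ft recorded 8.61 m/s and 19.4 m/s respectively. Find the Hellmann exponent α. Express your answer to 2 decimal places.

Power law: V₂/V₁ = (z₂/z₁)^α ⇒ α = ln(V₂/V₁) / ln(z₂/z₁)
α = ln(19.4/8.61) / ln(389.0/49.0) = ln(2.2532) / ln(7.9388)
  = 0.81235 / 2.07176 = 0.39211

α ≈ 0.39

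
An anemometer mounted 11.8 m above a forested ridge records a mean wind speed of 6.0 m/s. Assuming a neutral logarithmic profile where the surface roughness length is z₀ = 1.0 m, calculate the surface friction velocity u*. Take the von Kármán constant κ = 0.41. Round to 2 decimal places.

Log law: V(z) = (u*/κ) · ln(z/z₀) ⇒ u* = κ · V / ln(z/z₀)
u* = 0.41 × 6.0 / ln(11.8/1.0) = 0.41 × 6.0 / 2.4681
   = 2.4600 / 2.4681 = 0.9967 m/s

u* ≈ 1.00 m/s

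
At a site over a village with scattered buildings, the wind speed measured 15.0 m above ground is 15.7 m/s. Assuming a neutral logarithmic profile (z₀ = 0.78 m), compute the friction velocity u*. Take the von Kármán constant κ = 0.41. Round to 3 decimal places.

Log law: V(z) = (u*/κ) · ln(z/z₀) ⇒ u* = κ · V / ln(z/z₀)
u* = 0.41 × 15.7 / ln(15.0/0.78) = 0.41 × 15.7 / 2.9565
   = 6.4370 / 2.9565 = 2.1772 m/s

u* ≈ 2.177 m/s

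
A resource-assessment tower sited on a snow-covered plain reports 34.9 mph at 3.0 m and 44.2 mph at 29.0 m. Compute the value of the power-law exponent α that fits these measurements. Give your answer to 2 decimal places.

α ≈ 0.10

Power law: V₂/V₁ = (z₂/z₁)^α ⇒ α = ln(V₂/V₁) / ln(z₂/z₁)
α = ln(44.2/34.9) / ln(29.0/3.0) = ln(1.2665) / ln(9.6667)
  = 0.23624 / 2.26868 = 0.10413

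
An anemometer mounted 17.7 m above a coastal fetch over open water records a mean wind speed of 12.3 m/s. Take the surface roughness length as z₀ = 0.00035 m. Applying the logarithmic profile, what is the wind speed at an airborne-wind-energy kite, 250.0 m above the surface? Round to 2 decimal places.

Log law: V(z) ∝ ln(z/z₀), so V₂/V₁ = ln(z₂/z₀) / ln(z₁/z₀).
ln(250.0/0.00035) = 13.4790, ln(17.7/0.00035) = 10.8311
V₂ = 12.3 × 13.4790/10.8311 = 12.3 × 1.2445 = 15.3070 m/s

15.31 m/s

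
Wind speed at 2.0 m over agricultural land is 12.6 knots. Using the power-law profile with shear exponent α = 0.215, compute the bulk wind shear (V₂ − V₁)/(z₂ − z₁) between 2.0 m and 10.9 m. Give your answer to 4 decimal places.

0.6227 knots/m

Power law: V₂ = V₁ · (z₂/z₁)^α = 12.6 × (5.4500)^0.215 = 18.1424 knots
ΔV/Δz = (18.1424 − 12.6)/(10.9 − 2.0) = 5.5424/8.9000 = 0.62275 knots/m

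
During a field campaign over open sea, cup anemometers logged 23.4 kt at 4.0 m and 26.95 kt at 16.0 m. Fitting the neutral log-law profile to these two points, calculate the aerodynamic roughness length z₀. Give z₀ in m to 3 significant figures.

z₀ ≈ 0.000430 m

Log law: V(z) ∝ ln(z/z₀). With r = V₁/V₂ = 23.4/26.95 = 0.86827,
r · ln(z₂/z₀) = ln(z₁/z₀) ⇒ ln z₀ = (ln z₁ − r·ln z₂)/(1 − r)
ln z₀ = (1.38629 − 0.86827×2.77259) / 0.13173 = -7.7515
z₀ = exp(-7.7515) = 0.0004301 m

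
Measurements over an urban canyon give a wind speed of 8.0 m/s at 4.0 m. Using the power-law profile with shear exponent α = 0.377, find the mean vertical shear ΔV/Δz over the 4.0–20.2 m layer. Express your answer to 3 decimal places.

0.415 m/s/m

Power law: V₂ = V₁ · (z₂/z₁)^α = 8.0 × (5.0500)^0.377 = 14.7310 m/s
ΔV/Δz = (14.7310 − 8.0)/(20.2 − 4.0) = 6.7310/16.2000 = 0.41549 m/s/m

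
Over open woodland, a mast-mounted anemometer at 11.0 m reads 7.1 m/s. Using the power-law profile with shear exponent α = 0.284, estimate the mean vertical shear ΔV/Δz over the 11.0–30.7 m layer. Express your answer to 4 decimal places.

0.1220 m/s/m

Power law: V₂ = V₁ · (z₂/z₁)^α = 7.1 × (2.7909)^0.284 = 9.5028 m/s
ΔV/Δz = (9.5028 − 7.1)/(30.7 − 11.0) = 2.4028/19.7000 = 0.12197 m/s/m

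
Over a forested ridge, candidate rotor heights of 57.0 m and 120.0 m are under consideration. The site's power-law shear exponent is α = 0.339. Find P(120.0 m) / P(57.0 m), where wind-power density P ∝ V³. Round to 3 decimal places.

Speed ratio: V_B/V_A = (z_B/z_A)^α = (120.0/57.0)^0.339 = (2.1053)^0.339 = 1.28707
Power-density ratio: P_B/P_A = (V_B/V_A)³ = (1.28707)³ = 2.13208

2.132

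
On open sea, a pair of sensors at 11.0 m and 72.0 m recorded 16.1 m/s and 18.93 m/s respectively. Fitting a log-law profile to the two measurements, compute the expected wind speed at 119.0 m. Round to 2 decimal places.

Log law: V ∝ ln(z/z₀). From the pair, with r = V₁/V₂ = 0.85050,
ln z₀ = (ln z₁ − r·ln z₂)/(1 − r) = (2.3979 − 0.85050×4.2767)/0.14950 = -8.2905 → z₀ = 0.0002509 m
V₃ = V₁ · ln(z₃/z₀)/ln(z₁/z₀) = 16.1 × 13.0696/10.6884 = 19.6869 m/s

19.69 m/s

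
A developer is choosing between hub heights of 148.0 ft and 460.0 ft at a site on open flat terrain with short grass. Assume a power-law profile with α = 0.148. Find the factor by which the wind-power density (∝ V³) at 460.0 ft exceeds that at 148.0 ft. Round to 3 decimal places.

Speed ratio: V_B/V_A = (z_B/z_A)^α = (460.0/148.0)^0.148 = (3.1081)^0.148 = 1.18274
Power-density ratio: P_B/P_A = (V_B/V_A)³ = (1.18274)³ = 1.65451

1.655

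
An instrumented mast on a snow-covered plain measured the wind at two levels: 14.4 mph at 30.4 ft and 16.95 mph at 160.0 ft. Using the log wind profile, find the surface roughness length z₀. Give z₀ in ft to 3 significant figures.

Log law: V(z) ∝ ln(z/z₀). With r = V₁/V₂ = 14.4/16.95 = 0.84956,
r · ln(z₂/z₀) = ln(z₁/z₀) ⇒ ln z₀ = (ln z₁ − r·ln z₂)/(1 − r)
ln z₀ = (3.41444 − 0.84956×5.07517) / 0.15044 = -5.9638
z₀ = exp(-5.9638) = 0.002570 ft

z₀ ≈ 0.00257 ft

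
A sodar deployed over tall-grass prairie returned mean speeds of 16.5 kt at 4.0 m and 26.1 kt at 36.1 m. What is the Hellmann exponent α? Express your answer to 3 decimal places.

α ≈ 0.208

Power law: V₂/V₁ = (z₂/z₁)^α ⇒ α = ln(V₂/V₁) / ln(z₂/z₁)
α = ln(26.1/16.5) / ln(36.1/4.0) = ln(1.5818) / ln(9.0250)
  = 0.45857 / 2.20000 = 0.20844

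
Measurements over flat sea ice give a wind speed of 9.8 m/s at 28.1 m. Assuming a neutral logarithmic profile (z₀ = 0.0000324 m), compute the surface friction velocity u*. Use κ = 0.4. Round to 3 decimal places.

Log law: V(z) = (u*/κ) · ln(z/z₀) ⇒ u* = κ · V / ln(z/z₀)
u* = 0.4 × 9.8 / ln(28.1/0.0000324) = 0.4 × 9.8 / 13.6731
   = 3.9200 / 13.6731 = 0.2867 m/s

u* ≈ 0.287 m/s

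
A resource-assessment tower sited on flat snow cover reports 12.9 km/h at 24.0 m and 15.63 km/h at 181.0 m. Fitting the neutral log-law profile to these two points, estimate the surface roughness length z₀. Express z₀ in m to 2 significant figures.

Log law: V(z) ∝ ln(z/z₀). With r = V₁/V₂ = 12.9/15.63 = 0.82534,
r · ln(z₂/z₀) = ln(z₁/z₀) ⇒ ln z₀ = (ln z₁ − r·ln z₂)/(1 − r)
ln z₀ = (3.17805 − 0.82534×5.19850) / 0.17466 = -6.3691
z₀ = exp(-6.3691) = 0.001714 m

z₀ ≈ 0.0017 m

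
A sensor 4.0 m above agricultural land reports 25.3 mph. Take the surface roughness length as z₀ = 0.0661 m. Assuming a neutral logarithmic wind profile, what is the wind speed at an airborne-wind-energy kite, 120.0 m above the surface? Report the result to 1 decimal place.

Log law: V(z) ∝ ln(z/z₀), so V₂/V₁ = ln(z₂/z₀) / ln(z₁/z₀).
ln(120.0/0.0661) = 7.5041, ln(4.0/0.0661) = 4.1029
V₂ = 25.3 × 7.5041/4.1029 = 25.3 × 1.8290 = 46.2731 mph

46.3 mph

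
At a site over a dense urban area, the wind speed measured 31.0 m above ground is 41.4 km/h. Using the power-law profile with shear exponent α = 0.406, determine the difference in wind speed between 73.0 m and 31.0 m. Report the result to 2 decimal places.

Power law: V₂ = V₁ · (z₂/z₁)^α = 41.4 × (2.3548)^0.406 = 58.6161 km/h
ΔV = 58.6161 − 41.4 = 17.2161 km/h

17.22 km/h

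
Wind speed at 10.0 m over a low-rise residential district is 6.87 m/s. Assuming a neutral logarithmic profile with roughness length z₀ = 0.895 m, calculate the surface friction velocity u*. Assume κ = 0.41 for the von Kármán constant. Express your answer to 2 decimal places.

Log law: V(z) = (u*/κ) · ln(z/z₀) ⇒ u* = κ · V / ln(z/z₀)
u* = 0.41 × 6.87 / ln(10.0/0.895) = 0.41 × 6.87 / 2.4135
   = 2.8167 / 2.4135 = 1.1671 m/s

u* ≈ 1.17 m/s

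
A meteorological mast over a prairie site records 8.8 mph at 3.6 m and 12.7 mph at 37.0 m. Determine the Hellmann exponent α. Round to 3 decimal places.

α ≈ 0.157

Power law: V₂/V₁ = (z₂/z₁)^α ⇒ α = ln(V₂/V₁) / ln(z₂/z₁)
α = ln(12.7/8.8) / ln(37.0/3.6) = ln(1.4432) / ln(10.2778)
  = 0.36685 / 2.32998 = 0.15745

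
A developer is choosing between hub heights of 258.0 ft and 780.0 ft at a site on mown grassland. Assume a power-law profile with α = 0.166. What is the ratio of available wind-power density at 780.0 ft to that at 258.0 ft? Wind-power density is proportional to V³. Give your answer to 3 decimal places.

1.735

Speed ratio: V_B/V_A = (z_B/z_A)^α = (780.0/258.0)^0.166 = (3.0233)^0.166 = 1.20160
Power-density ratio: P_B/P_A = (V_B/V_A)³ = (1.20160)³ = 1.73491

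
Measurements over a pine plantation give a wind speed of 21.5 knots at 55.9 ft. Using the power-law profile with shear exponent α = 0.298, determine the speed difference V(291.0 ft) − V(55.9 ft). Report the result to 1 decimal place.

13.7 knots

Power law: V₂ = V₁ · (z₂/z₁)^α = 21.5 × (5.2057)^0.298 = 35.1520 knots
ΔV = 35.1520 − 21.5 = 13.6520 knots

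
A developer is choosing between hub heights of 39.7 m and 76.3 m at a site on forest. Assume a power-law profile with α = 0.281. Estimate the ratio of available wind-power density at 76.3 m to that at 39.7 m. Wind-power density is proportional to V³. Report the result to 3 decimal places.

1.735

Speed ratio: V_B/V_A = (z_B/z_A)^α = (76.3/39.7)^0.281 = (1.9219)^0.281 = 1.20152
Power-density ratio: P_B/P_A = (V_B/V_A)³ = (1.20152)³ = 1.73455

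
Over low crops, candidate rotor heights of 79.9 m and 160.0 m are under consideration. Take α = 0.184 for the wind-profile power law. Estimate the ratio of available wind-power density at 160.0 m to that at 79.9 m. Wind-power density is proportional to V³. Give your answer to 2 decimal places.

Speed ratio: V_B/V_A = (z_B/z_A)^α = (160.0/79.9)^0.184 = (2.0025)^0.184 = 1.13629
Power-density ratio: P_B/P_A = (V_B/V_A)³ = (1.13629)³ = 1.46713

1.47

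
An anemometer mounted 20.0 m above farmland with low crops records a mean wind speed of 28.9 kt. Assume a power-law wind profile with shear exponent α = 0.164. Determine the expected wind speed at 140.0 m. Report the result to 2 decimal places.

39.76 kt

Power-law profile: V₂ = V₁ · (z₂/z₁)^α
V₂ = 28.9 × (140.0/20.0)^0.164 = 28.9 × (7.0000)^0.164
    = 28.9 × 1.3759 = 39.7644 kt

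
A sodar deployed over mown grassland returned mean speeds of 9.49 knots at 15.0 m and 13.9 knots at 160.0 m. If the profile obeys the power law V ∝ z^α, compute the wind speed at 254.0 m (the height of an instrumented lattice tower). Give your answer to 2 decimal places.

First find α: α = ln(V₂/V₁)/ln(z₂/z₁) = ln(13.9/9.49)/ln(160.0/15.0) = 0.38165/2.36712 = 0.1612
Extrapolate from 160.0 m to 254.0 m: V₃ = 13.9 × (254.0/160.0)^0.1612 = 13.9 × 1.0774 = 14.9753 knots

14.98 knots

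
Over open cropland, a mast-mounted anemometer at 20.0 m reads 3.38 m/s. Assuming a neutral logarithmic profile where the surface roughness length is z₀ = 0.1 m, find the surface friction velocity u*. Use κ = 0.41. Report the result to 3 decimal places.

Log law: V(z) = (u*/κ) · ln(z/z₀) ⇒ u* = κ · V / ln(z/z₀)
u* = 0.41 × 3.38 / ln(20.0/0.1) = 0.41 × 3.38 / 5.2983
   = 1.3858 / 5.2983 = 0.2616 m/s

u* ≈ 0.262 m/s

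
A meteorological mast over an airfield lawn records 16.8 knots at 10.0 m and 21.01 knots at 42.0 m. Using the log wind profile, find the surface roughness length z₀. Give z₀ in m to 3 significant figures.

Log law: V(z) ∝ ln(z/z₀). With r = V₁/V₂ = 16.8/21.01 = 0.79962,
r · ln(z₂/z₀) = ln(z₁/z₀) ⇒ ln z₀ = (ln z₁ − r·ln z₂)/(1 − r)
ln z₀ = (2.30259 − 0.79962×3.73767) / 0.20038 = -3.4241
z₀ = exp(-3.4241) = 0.03258 m

z₀ ≈ 0.0326 m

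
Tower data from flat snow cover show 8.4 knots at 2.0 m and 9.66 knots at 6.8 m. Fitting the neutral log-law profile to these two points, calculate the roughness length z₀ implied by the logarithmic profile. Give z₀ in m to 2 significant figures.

z₀ ≈ 0.00057 m

Log law: V(z) ∝ ln(z/z₀). With r = V₁/V₂ = 8.4/9.66 = 0.86957,
r · ln(z₂/z₀) = ln(z₁/z₀) ⇒ ln z₀ = (ln z₁ − r·ln z₂)/(1 − r)
ln z₀ = (0.69315 − 0.86957×1.91692) / 0.13043 = -7.4654
z₀ = exp(-7.4654) = 0.0005726 m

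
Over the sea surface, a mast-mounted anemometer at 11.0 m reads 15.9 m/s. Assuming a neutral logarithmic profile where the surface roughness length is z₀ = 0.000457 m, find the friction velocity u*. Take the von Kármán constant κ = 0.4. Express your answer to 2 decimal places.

Log law: V(z) = (u*/κ) · ln(z/z₀) ⇒ u* = κ · V / ln(z/z₀)
u* = 0.4 × 15.9 / ln(11.0/0.000457) = 0.4 × 15.9 / 10.0887
   = 6.3600 / 10.0887 = 0.6304 m/s

u* ≈ 0.63 m/s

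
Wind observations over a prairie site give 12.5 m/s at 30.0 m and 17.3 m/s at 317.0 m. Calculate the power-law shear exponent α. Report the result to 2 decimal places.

α ≈ 0.14

Power law: V₂/V₁ = (z₂/z₁)^α ⇒ α = ln(V₂/V₁) / ln(z₂/z₁)
α = ln(17.3/12.5) / ln(317.0/30.0) = ln(1.3840) / ln(10.5667)
  = 0.32498 / 2.35770 = 0.13784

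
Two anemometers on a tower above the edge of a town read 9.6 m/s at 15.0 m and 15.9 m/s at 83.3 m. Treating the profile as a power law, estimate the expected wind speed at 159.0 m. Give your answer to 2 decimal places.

First find α: α = ln(V₂/V₁)/ln(z₂/z₁) = ln(15.9/9.6)/ln(83.3/15.0) = 0.50456/1.71440 = 0.2943
Extrapolate from 83.3 m to 159.0 m: V₃ = 15.9 × (159.0/83.3)^0.2943 = 15.9 × 1.2096 = 19.2320 m/s

19.23 m/s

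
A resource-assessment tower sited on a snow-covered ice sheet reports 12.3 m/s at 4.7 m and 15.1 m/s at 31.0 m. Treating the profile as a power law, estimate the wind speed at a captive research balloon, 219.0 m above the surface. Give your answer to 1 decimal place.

First find α: α = ln(V₂/V₁)/ln(z₂/z₁) = ln(15.1/12.3)/ln(31.0/4.7) = 0.20510/1.88642 = 0.1087
Extrapolate from 31.0 m to 219.0 m: V₃ = 15.1 × (219.0/31.0)^0.1087 = 15.1 × 1.2368 = 18.6763 m/s

18.7 m/s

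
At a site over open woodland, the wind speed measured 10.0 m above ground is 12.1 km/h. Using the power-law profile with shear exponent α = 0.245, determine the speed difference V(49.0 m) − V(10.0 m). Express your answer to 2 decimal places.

5.76 km/h

Power law: V₂ = V₁ · (z₂/z₁)^α = 12.1 × (4.9000)^0.245 = 17.8601 km/h
ΔV = 17.8601 − 12.1 = 5.7601 km/h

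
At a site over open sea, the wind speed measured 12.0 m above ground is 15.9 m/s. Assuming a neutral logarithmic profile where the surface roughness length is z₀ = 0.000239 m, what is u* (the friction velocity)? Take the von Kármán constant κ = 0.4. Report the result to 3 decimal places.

Log law: V(z) = (u*/κ) · ln(z/z₀) ⇒ u* = κ · V / ln(z/z₀)
u* = 0.4 × 15.9 / ln(12.0/0.000239) = 0.4 × 15.9 / 10.8240
   = 6.3600 / 10.8240 = 0.5876 m/s

u* ≈ 0.588 m/s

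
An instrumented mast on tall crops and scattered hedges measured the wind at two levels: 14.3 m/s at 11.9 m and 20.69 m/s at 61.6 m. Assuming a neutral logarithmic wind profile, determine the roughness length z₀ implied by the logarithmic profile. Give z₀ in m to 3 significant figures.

Log law: V(z) ∝ ln(z/z₀). With r = V₁/V₂ = 14.3/20.69 = 0.69116,
r · ln(z₂/z₀) = ln(z₁/z₀) ⇒ ln z₀ = (ln z₁ − r·ln z₂)/(1 − r)
ln z₀ = (2.47654 − 0.69116×4.12066) / 0.30884 = -1.2028
z₀ = exp(-1.2028) = 0.3004 m

z₀ ≈ 0.300 m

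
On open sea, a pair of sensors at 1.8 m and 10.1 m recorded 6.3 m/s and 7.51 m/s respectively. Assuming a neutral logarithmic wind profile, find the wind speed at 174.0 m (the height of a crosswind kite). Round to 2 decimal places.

Log law: V ∝ ln(z/z₀). From the pair, with r = V₁/V₂ = 0.83888,
ln z₀ = (ln z₁ − r·ln z₂)/(1 − r) = (0.5878 − 0.83888×2.3125)/0.16112 = -8.3923 → z₀ = 0.0002266 m
V₃ = V₁ · ln(z₃/z₀)/ln(z₁/z₀) = 6.3 × 13.5514/8.9801 = 9.5070 m/s

9.51 m/s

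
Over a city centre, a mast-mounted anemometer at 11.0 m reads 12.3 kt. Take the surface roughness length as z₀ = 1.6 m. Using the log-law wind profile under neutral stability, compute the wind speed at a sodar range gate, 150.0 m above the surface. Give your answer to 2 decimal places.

Log law: V(z) ∝ ln(z/z₀), so V₂/V₁ = ln(z₂/z₀) / ln(z₁/z₀).
ln(150.0/1.6) = 4.5406, ln(11.0/1.6) = 1.9279
V₂ = 12.3 × 4.5406/1.9279 = 12.3 × 2.3552 = 28.9694 kt

28.97 kt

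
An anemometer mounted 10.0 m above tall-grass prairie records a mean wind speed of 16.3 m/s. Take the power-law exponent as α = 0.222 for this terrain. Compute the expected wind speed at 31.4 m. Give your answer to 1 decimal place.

21.0 m/s

Power-law profile: V₂ = V₁ · (z₂/z₁)^α
V₂ = 16.3 × (31.4/10.0)^0.222 = 16.3 × (3.1400)^0.222
    = 16.3 × 1.2892 = 21.0139 m/s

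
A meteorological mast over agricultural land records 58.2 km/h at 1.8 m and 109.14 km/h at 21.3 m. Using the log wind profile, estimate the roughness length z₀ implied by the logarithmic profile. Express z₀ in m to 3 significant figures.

z₀ ≈ 0.107 m

Log law: V(z) ∝ ln(z/z₀). With r = V₁/V₂ = 58.2/109.14 = 0.53326,
r · ln(z₂/z₀) = ln(z₁/z₀) ⇒ ln z₀ = (ln z₁ − r·ln z₂)/(1 − r)
ln z₀ = (0.58779 − 0.53326×3.05871) / 0.46674 = -2.2353
z₀ = exp(-2.2353) = 0.1070 m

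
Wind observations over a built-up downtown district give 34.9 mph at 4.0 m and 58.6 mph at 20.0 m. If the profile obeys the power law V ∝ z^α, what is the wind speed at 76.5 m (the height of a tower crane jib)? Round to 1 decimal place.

First find α: α = ln(V₂/V₁)/ln(z₂/z₁) = ln(58.6/34.9)/ln(20.0/4.0) = 0.51825/1.60944 = 0.3220
Extrapolate from 20.0 m to 76.5 m: V₃ = 58.6 × (76.5/20.0)^0.3220 = 58.6 × 1.5403 = 90.2627 mph

90.3 mph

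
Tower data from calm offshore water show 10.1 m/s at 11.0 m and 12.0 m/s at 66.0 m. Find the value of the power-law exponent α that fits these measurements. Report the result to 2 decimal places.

α ≈ 0.10

Power law: V₂/V₁ = (z₂/z₁)^α ⇒ α = ln(V₂/V₁) / ln(z₂/z₁)
α = ln(12.0/10.1) / ln(66.0/11.0) = ln(1.1881) / ln(6.0000)
  = 0.17237 / 1.79176 = 0.09620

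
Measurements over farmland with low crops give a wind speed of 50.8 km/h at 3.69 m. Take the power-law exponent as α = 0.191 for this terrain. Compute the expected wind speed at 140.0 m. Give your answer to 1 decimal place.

101.7 km/h

Power-law profile: V₂ = V₁ · (z₂/z₁)^α
V₂ = 50.8 × (140.0/3.69)^0.191 = 50.8 × (37.9404)^0.191
    = 50.8 × 2.0027 = 101.7354 km/h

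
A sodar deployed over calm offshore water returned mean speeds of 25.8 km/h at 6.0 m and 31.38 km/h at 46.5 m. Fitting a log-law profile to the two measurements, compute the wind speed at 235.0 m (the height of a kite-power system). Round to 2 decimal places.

35.79 km/h

Log law: V ∝ ln(z/z₀). From the pair, with r = V₁/V₂ = 0.82218,
ln z₀ = (ln z₁ − r·ln z₂)/(1 − r) = (1.7918 − 0.82218×3.8395)/0.17782 = -7.6761 → z₀ = 0.0004638 m
V₃ = V₁ · ln(z₃/z₀)/ln(z₁/z₀) = 25.8 × 13.1357/9.4678 = 35.7949 km/h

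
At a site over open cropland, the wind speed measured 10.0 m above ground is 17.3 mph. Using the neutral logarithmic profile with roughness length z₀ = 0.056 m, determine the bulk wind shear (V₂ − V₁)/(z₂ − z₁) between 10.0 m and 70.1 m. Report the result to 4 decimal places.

Log law: V₂ = V₁ · ln(z₂/z₀)/ln(z₁/z₀) = 17.3 × 7.1323/5.1850 = 23.7974 mph
ΔV/Δz = (23.7974 − 17.3)/(70.1 − 10.0) = 6.4974/60.1000 = 0.10811 mph/m

0.1081 mph/m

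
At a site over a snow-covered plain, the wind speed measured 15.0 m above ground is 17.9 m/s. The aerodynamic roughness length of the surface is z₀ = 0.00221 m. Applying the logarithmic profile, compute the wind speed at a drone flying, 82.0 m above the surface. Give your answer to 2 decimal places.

Log law: V(z) ∝ ln(z/z₀), so V₂/V₁ = ln(z₂/z₀) / ln(z₁/z₀).
ln(82.0/0.00221) = 10.5215, ln(15.0/0.00221) = 8.8228
V₂ = 17.9 × 10.5215/8.8228 = 17.9 × 1.1925 = 21.3463 m/s

21.35 m/s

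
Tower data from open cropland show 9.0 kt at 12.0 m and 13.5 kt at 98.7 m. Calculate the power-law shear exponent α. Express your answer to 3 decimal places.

α ≈ 0.192

Power law: V₂/V₁ = (z₂/z₁)^α ⇒ α = ln(V₂/V₁) / ln(z₂/z₁)
α = ln(13.5/9.0) / ln(98.7/12.0) = ln(1.5000) / ln(8.2250)
  = 0.40547 / 2.10718 = 0.19242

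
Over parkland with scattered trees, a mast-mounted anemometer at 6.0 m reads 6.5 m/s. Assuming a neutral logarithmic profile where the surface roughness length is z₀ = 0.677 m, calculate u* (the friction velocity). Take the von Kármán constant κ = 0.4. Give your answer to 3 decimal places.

u* ≈ 1.192 m/s

Log law: V(z) = (u*/κ) · ln(z/z₀) ⇒ u* = κ · V / ln(z/z₀)
u* = 0.4 × 6.5 / ln(6.0/0.677) = 0.4 × 6.5 / 2.1818
   = 2.6000 / 2.1818 = 1.1917 m/s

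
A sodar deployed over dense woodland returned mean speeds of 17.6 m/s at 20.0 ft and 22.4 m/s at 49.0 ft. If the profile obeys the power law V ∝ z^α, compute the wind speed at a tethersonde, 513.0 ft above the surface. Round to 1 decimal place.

42.1 m/s

First find α: α = ln(V₂/V₁)/ln(z₂/z₁) = ln(22.4/17.6)/ln(49.0/20.0) = 0.24116/0.89609 = 0.2691
Extrapolate from 49.0 ft to 513.0 ft: V₃ = 22.4 × (513.0/49.0)^0.2691 = 22.4 × 1.8814 = 42.1441 m/s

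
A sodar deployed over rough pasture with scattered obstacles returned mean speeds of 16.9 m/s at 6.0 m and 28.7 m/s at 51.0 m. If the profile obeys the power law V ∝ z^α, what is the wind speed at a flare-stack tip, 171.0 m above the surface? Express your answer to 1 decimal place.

38.7 m/s

First find α: α = ln(V₂/V₁)/ln(z₂/z₁) = ln(28.7/16.9)/ln(51.0/6.0) = 0.52958/2.14007 = 0.2475
Extrapolate from 51.0 m to 171.0 m: V₃ = 28.7 × (171.0/51.0)^0.2475 = 28.7 × 1.3490 = 38.7172 m/s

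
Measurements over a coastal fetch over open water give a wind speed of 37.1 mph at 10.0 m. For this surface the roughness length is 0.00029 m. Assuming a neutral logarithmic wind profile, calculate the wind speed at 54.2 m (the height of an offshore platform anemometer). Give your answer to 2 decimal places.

Log law: V(z) ∝ ln(z/z₀), so V₂/V₁ = ln(z₂/z₀) / ln(z₁/z₀).
ln(54.2/0.00029) = 12.1383, ln(10.0/0.00029) = 10.4482
V₂ = 37.1 × 12.1383/10.4482 = 37.1 × 1.1618 = 43.1013 mph

43.10 mph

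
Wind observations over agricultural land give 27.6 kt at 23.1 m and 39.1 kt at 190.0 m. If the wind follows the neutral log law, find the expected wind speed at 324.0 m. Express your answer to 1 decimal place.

42.0 kt

Log law: V ∝ ln(z/z₀). From the pair, with r = V₁/V₂ = 0.70588,
ln z₀ = (ln z₁ − r·ln z₂)/(1 − r) = (3.1398 − 0.70588×5.2470)/0.29412 = -1.9174 → z₀ = 0.1470 m
V₃ = V₁ · ln(z₃/z₀)/ln(z₁/z₀) = 27.6 × 7.6982/5.0573 = 42.0128 kt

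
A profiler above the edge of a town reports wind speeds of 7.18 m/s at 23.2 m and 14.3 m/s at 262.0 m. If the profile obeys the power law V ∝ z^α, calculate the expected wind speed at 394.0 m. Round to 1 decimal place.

First find α: α = ln(V₂/V₁)/ln(z₂/z₁) = ln(14.3/7.18)/ln(262.0/23.2) = 0.68896/2.42419 = 0.2842
Extrapolate from 262.0 m to 394.0 m: V₃ = 14.3 × (394.0/262.0)^0.2842 = 14.3 × 1.1229 = 16.0581 m/s

16.1 m/s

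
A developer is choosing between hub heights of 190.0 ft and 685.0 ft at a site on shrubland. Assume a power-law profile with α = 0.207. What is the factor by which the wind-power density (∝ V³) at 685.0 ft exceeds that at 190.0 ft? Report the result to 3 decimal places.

Speed ratio: V_B/V_A = (z_B/z_A)^α = (685.0/190.0)^0.207 = (3.6053)^0.207 = 1.30403
Power-density ratio: P_B/P_A = (V_B/V_A)³ = (1.30403)³ = 2.21747

2.217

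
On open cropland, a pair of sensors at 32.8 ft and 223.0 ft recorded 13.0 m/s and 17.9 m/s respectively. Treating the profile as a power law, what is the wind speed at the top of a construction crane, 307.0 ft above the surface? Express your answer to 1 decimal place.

First find α: α = ln(V₂/V₁)/ln(z₂/z₁) = ln(17.9/13.0)/ln(223.0/32.8) = 0.31985/1.91674 = 0.1669
Extrapolate from 223.0 ft to 307.0 ft: V₃ = 17.9 × (307.0/223.0)^0.1669 = 17.9 × 1.0548 = 18.8808 m/s

18.9 m/s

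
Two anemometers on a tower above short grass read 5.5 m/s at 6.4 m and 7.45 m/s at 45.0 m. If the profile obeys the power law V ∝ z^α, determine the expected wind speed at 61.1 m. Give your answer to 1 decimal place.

First find α: α = ln(V₂/V₁)/ln(z₂/z₁) = ln(7.45/5.5)/ln(45.0/6.4) = 0.30347/1.95036 = 0.1556
Extrapolate from 45.0 m to 61.1 m: V₃ = 7.45 × (61.1/45.0)^0.1556 = 7.45 × 1.0487 = 7.8131 m/s

7.8 m/s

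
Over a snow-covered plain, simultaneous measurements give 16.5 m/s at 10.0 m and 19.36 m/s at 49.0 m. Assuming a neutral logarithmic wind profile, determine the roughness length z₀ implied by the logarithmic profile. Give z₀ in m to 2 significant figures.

Log law: V(z) ∝ ln(z/z₀). With r = V₁/V₂ = 16.5/19.36 = 0.85227,
r · ln(z₂/z₀) = ln(z₁/z₀) ⇒ ln z₀ = (ln z₁ − r·ln z₂)/(1 − r)
ln z₀ = (2.30259 − 0.85227×3.89182) / 0.14773 = -6.8661
z₀ = exp(-6.8661) = 0.001043 m

z₀ ≈ 0.0010 m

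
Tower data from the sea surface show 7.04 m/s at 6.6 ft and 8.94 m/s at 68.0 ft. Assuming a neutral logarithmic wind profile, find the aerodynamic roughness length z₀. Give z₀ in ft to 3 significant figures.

z₀ ≈ 0.00116 ft

Log law: V(z) ∝ ln(z/z₀). With r = V₁/V₂ = 7.04/8.94 = 0.78747,
r · ln(z₂/z₀) = ln(z₁/z₀) ⇒ ln z₀ = (ln z₁ − r·ln z₂)/(1 − r)
ln z₀ = (1.88707 − 0.78747×4.21951) / 0.21253 = -6.7552
z₀ = exp(-6.7552) = 0.001165 ft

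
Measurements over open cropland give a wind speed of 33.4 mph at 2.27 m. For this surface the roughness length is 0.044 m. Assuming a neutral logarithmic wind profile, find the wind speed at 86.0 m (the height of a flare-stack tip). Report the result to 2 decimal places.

64.18 mph

Log law: V(z) ∝ ln(z/z₀), so V₂/V₁ = ln(z₂/z₀) / ln(z₁/z₀).
ln(86.0/0.044) = 7.5779, ln(2.27/0.044) = 3.9433
V₂ = 33.4 × 7.5779/3.9433 = 33.4 × 1.9217 = 64.1847 mph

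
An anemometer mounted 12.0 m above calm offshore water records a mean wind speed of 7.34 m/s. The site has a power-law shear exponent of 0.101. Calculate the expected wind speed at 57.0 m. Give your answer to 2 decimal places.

Power-law profile: V₂ = V₁ · (z₂/z₁)^α
V₂ = 7.34 × (57.0/12.0)^0.101 = 7.34 × (4.7500)^0.101
    = 7.34 × 1.1704 = 8.5910 m/s

8.59 m/s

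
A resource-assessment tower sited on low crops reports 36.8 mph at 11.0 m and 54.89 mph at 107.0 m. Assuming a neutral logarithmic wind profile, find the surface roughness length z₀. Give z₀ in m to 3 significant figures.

Log law: V(z) ∝ ln(z/z₀). With r = V₁/V₂ = 36.8/54.89 = 0.67043,
r · ln(z₂/z₀) = ln(z₁/z₀) ⇒ ln z₀ = (ln z₁ − r·ln z₂)/(1 − r)
ln z₀ = (2.39790 − 0.67043×4.67283) / 0.32957 = -2.2299
z₀ = exp(-2.2299) = 0.1075 m

z₀ ≈ 0.108 m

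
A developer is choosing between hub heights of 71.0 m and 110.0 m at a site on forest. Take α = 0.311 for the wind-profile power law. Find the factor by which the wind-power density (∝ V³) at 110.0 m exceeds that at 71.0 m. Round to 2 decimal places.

1.50

Speed ratio: V_B/V_A = (z_B/z_A)^α = (110.0/71.0)^0.311 = (1.5493)^0.311 = 1.14586
Power-density ratio: P_B/P_A = (V_B/V_A)³ = (1.14586)³ = 1.50451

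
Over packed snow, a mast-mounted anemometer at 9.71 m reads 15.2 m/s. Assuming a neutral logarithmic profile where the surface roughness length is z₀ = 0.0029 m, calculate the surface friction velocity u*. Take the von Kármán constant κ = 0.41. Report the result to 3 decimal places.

u* ≈ 0.768 m/s

Log law: V(z) = (u*/κ) · ln(z/z₀) ⇒ u* = κ · V / ln(z/z₀)
u* = 0.41 × 15.2 / ln(9.71/0.0029) = 0.41 × 15.2 / 8.1162
   = 6.2320 / 8.1162 = 0.7678 m/s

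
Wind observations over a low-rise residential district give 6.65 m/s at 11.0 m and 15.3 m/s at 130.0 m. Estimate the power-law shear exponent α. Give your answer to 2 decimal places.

α ≈ 0.34

Power law: V₂/V₁ = (z₂/z₁)^α ⇒ α = ln(V₂/V₁) / ln(z₂/z₁)
α = ln(15.3/6.65) / ln(130.0/11.0) = ln(2.3008) / ln(11.8182)
  = 0.83324 / 2.46964 = 0.33739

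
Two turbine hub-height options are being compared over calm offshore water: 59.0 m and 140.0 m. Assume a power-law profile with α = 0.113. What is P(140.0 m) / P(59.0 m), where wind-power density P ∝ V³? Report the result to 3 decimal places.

1.340

Speed ratio: V_B/V_A = (z_B/z_A)^α = (140.0/59.0)^0.113 = (2.3729)^0.113 = 1.10257
Power-density ratio: P_B/P_A = (V_B/V_A)³ = (1.10257)³ = 1.34035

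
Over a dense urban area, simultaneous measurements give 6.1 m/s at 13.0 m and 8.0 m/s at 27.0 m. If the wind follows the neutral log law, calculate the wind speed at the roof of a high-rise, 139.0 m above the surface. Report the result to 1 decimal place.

12.3 m/s

Log law: V ∝ ln(z/z₀). From the pair, with r = V₁/V₂ = 0.76250,
ln z₀ = (ln z₁ − r·ln z₂)/(1 − r) = (2.5649 − 0.76250×3.2958)/0.23750 = 0.2184 → z₀ = 1.244 m
V₃ = V₁ · ln(z₃/z₀)/ln(z₁/z₀) = 6.1 × 4.7161/2.3465 = 12.2598 m/s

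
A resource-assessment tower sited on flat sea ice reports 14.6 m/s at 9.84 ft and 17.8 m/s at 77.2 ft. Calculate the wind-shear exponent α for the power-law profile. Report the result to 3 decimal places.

α ≈ 0.096

Power law: V₂/V₁ = (z₂/z₁)^α ⇒ α = ln(V₂/V₁) / ln(z₂/z₁)
α = ln(17.8/14.6) / ln(77.2/9.84) = ln(1.2192) / ln(7.8455)
  = 0.19818 / 2.05994 = 0.09621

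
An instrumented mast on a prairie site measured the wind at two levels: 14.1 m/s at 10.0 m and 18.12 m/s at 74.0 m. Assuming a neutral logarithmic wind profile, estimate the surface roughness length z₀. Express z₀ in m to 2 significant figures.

z₀ ≈ 0.0089 m

Log law: V(z) ∝ ln(z/z₀). With r = V₁/V₂ = 14.1/18.12 = 0.77815,
r · ln(z₂/z₀) = ln(z₁/z₀) ⇒ ln z₀ = (ln z₁ − r·ln z₂)/(1 − r)
ln z₀ = (2.30259 − 0.77815×4.30407) / 0.22185 = -4.7175
z₀ = exp(-4.7175) = 0.008937 m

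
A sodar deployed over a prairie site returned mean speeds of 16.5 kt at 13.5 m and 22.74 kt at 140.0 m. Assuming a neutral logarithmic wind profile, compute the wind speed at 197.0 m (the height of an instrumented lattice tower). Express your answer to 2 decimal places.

23.65 kt

Log law: V ∝ ln(z/z₀). From the pair, with r = V₁/V₂ = 0.72559,
ln z₀ = (ln z₁ − r·ln z₂)/(1 − r) = (2.6027 − 0.72559×4.9416)/0.27441 = -3.5820 → z₀ = 0.02782 m
V₃ = V₁ · ln(z₃/z₀)/ln(z₁/z₀) = 16.5 × 8.8652/6.1847 = 23.6512 kt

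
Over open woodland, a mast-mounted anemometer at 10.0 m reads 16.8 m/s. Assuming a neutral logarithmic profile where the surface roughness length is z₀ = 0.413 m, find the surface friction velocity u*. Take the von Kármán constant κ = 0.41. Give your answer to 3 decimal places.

Log law: V(z) = (u*/κ) · ln(z/z₀) ⇒ u* = κ · V / ln(z/z₀)
u* = 0.41 × 16.8 / ln(10.0/0.413) = 0.41 × 16.8 / 3.1869
   = 6.8880 / 3.1869 = 2.1614 m/s

u* ≈ 2.161 m/s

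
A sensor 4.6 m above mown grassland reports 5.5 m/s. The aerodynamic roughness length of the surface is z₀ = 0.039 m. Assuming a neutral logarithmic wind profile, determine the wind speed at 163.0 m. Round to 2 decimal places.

9.61 m/s

Log law: V(z) ∝ ln(z/z₀), so V₂/V₁ = ln(z₂/z₀) / ln(z₁/z₀).
ln(163.0/0.039) = 8.3379, ln(4.6/0.039) = 4.7702
V₂ = 5.5 × 8.3379/4.7702 = 5.5 × 1.7479 = 9.6135 m/s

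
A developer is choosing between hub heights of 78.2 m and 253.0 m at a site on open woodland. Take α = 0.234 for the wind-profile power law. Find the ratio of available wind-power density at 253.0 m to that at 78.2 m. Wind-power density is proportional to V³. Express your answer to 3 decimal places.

Speed ratio: V_B/V_A = (z_B/z_A)^α = (253.0/78.2)^0.234 = (3.2353)^0.234 = 1.31619
Power-density ratio: P_B/P_A = (V_B/V_A)³ = (1.31619)³ = 2.28013

2.280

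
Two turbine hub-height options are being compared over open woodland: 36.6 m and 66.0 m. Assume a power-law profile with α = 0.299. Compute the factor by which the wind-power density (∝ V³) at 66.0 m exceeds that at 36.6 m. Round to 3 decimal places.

1.697

Speed ratio: V_B/V_A = (z_B/z_A)^α = (66.0/36.6)^0.299 = (1.8033)^0.299 = 1.19279
Power-density ratio: P_B/P_A = (V_B/V_A)³ = (1.19279)³ = 1.69703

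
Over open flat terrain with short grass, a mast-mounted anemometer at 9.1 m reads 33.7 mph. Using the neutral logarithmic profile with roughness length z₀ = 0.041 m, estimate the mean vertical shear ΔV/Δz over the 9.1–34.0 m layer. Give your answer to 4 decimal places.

Log law: V₂ = V₁ · ln(z₂/z₀)/ln(z₁/z₀) = 33.7 × 6.7205/5.4025 = 41.9221 mph
ΔV/Δz = (41.9221 − 33.7)/(34.0 − 9.1) = 8.2221/24.9000 = 0.33020 mph/m

0.3302 mph/m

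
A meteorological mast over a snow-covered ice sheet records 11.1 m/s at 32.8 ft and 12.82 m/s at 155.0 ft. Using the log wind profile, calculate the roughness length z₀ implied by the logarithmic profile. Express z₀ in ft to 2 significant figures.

z₀ ≈ 0.0015 ft

Log law: V(z) ∝ ln(z/z₀). With r = V₁/V₂ = 11.1/12.82 = 0.86583,
r · ln(z₂/z₀) = ln(z₁/z₀) ⇒ ln z₀ = (ln z₁ − r·ln z₂)/(1 − r)
ln z₀ = (3.49043 − 0.86583×5.04343) / 0.13417 = -6.5318
z₀ = exp(-6.5318) = 0.001456 ft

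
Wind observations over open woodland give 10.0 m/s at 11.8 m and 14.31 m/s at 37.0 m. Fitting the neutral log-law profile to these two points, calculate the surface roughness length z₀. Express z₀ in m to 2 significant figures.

Log law: V(z) ∝ ln(z/z₀). With r = V₁/V₂ = 10.0/14.31 = 0.69881,
r · ln(z₂/z₀) = ln(z₁/z₀) ⇒ ln z₀ = (ln z₁ − r·ln z₂)/(1 − r)
ln z₀ = (2.46810 − 0.69881×3.61092) / 0.30119 = -0.1835
z₀ = exp(-0.1835) = 0.8324 m

z₀ ≈ 0.83 m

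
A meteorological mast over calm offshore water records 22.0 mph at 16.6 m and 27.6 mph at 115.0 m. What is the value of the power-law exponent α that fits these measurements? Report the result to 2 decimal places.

α ≈ 0.12

Power law: V₂/V₁ = (z₂/z₁)^α ⇒ α = ln(V₂/V₁) / ln(z₂/z₁)
α = ln(27.6/22.0) / ln(115.0/16.6) = ln(1.2545) / ln(6.9277)
  = 0.22677 / 1.93553 = 0.11716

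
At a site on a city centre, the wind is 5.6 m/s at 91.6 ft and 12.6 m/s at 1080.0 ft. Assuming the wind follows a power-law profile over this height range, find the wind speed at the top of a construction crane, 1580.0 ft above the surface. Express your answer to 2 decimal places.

14.28 m/s

First find α: α = ln(V₂/V₁)/ln(z₂/z₁) = ln(12.6/5.6)/ln(1080.0/91.6) = 0.81093/2.46729 = 0.3287
Extrapolate from 1080.0 ft to 1580.0 ft: V₃ = 12.6 × (1580.0/1080.0)^0.3287 = 12.6 × 1.1332 = 14.2784 m/s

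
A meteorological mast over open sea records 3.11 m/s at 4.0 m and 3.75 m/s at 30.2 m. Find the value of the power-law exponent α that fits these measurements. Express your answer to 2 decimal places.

Power law: V₂/V₁ = (z₂/z₁)^α ⇒ α = ln(V₂/V₁) / ln(z₂/z₁)
α = ln(3.75/3.11) / ln(30.2/4.0) = ln(1.2058) / ln(7.5500)
  = 0.18713 / 2.02155 = 0.09257

α ≈ 0.09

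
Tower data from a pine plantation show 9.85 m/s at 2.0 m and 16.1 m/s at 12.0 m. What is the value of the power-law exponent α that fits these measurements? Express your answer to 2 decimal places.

Power law: V₂/V₁ = (z₂/z₁)^α ⇒ α = ln(V₂/V₁) / ln(z₂/z₁)
α = ln(16.1/9.85) / ln(12.0/2.0) = ln(1.6345) / ln(6.0000)
  = 0.49135 / 1.79176 = 0.27423

α ≈ 0.27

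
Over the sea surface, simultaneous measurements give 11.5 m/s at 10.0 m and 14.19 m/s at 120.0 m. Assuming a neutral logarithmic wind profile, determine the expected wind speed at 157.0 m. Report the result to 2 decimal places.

Log law: V ∝ ln(z/z₀). From the pair, with r = V₁/V₂ = 0.81043,
ln z₀ = (ln z₁ − r·ln z₂)/(1 − r) = (2.3026 − 0.81043×4.7875)/0.18957 = -8.3206 → z₀ = 0.0002434 m
V₃ = V₁ · ln(z₃/z₀)/ln(z₁/z₀) = 11.5 × 13.3769/10.6232 = 14.4809 m/s

14.48 m/s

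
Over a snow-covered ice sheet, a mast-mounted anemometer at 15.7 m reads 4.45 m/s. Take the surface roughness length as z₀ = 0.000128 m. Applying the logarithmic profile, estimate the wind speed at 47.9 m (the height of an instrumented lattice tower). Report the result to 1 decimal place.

Log law: V(z) ∝ ln(z/z₀), so V₂/V₁ = ln(z₂/z₀) / ln(z₁/z₀).
ln(47.9/0.000128) = 12.8326, ln(15.7/0.000128) = 11.7171
V₂ = 4.45 × 12.8326/11.7171 = 4.45 × 1.0952 = 4.8736 m/s

4.9 m/s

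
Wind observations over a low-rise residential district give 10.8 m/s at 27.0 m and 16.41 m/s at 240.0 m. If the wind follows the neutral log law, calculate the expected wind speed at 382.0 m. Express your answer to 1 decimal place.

17.6 m/s

Log law: V ∝ ln(z/z₀). From the pair, with r = V₁/V₂ = 0.65814,
ln z₀ = (ln z₁ − r·ln z₂)/(1 − r) = (3.2958 − 0.65814×5.4806)/0.34186 = -0.9102 → z₀ = 0.4024 m
V₃ = V₁ · ln(z₃/z₀)/ln(z₁/z₀) = 10.8 × 6.8556/4.2060 = 17.6034 m/s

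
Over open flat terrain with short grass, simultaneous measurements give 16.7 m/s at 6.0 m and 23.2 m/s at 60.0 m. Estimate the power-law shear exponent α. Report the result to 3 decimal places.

α ≈ 0.143

Power law: V₂/V₁ = (z₂/z₁)^α ⇒ α = ln(V₂/V₁) / ln(z₂/z₁)
α = ln(23.2/16.7) / ln(60.0/6.0) = ln(1.3892) / ln(10.0000)
  = 0.32874 / 2.30259 = 0.14277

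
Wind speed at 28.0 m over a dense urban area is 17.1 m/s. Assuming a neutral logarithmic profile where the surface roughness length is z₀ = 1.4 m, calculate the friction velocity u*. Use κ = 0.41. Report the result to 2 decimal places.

u* ≈ 2.34 m/s

Log law: V(z) = (u*/κ) · ln(z/z₀) ⇒ u* = κ · V / ln(z/z₀)
u* = 0.41 × 17.1 / ln(28.0/1.4) = 0.41 × 17.1 / 2.9957
   = 7.0110 / 2.9957 = 2.3403 m/s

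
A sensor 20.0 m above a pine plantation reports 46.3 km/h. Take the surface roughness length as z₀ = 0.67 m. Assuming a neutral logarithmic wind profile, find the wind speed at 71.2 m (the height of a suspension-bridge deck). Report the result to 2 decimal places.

63.61 km/h

Log law: V(z) ∝ ln(z/z₀), so V₂/V₁ = ln(z₂/z₀) / ln(z₁/z₀).
ln(71.2/0.67) = 4.6660, ln(20.0/0.67) = 3.3962
V₂ = 46.3 × 4.6660/3.3962 = 46.3 × 1.3739 = 63.6104 km/h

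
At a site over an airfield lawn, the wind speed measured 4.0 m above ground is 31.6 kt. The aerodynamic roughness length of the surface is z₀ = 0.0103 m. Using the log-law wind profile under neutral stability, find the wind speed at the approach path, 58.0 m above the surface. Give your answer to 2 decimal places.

45.77 kt

Log law: V(z) ∝ ln(z/z₀), so V₂/V₁ = ln(z₂/z₀) / ln(z₁/z₀).
ln(58.0/0.0103) = 8.6361, ln(4.0/0.0103) = 5.9619
V₂ = 31.6 × 8.6361/5.9619 = 31.6 × 1.4485 = 45.7738 kt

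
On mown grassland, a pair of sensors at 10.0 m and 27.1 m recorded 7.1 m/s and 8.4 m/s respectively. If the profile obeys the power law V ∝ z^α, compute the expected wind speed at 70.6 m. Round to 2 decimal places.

9.87 m/s

First find α: α = ln(V₂/V₁)/ln(z₂/z₁) = ln(8.4/7.1)/ln(27.1/10.0) = 0.16814/0.99695 = 0.1687
Extrapolate from 27.1 m to 70.6 m: V₃ = 8.4 × (70.6/27.1)^0.1687 = 8.4 × 1.1753 = 9.8721 m/s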